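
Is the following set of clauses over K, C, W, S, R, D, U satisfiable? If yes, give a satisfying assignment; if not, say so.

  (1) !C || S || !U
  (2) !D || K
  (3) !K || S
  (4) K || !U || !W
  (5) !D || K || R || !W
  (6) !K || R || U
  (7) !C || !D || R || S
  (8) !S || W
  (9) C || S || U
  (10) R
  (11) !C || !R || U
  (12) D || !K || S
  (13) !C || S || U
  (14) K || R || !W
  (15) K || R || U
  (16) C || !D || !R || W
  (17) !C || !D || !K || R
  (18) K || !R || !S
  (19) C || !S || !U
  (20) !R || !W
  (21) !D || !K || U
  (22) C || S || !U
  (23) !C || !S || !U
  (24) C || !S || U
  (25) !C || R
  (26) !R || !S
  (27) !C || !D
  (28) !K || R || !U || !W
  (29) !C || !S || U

No satisfying assignment exists.

Case U = True:
  (R) forces R = True.
  (!R || !W) forces W = False.
  (!S || W) forces S = False.
  (!C || S || !U) forces C = False.
  Clause (C || S || !U) is falsified — contradiction.
Case U = False:
  (R) forces R = True.
  (!C || !R || U) forces C = False.
  (C || S || U) forces S = True.
  Clause (C || !S || U) is falsified — contradiction.
Both cases fail, so the formula is unsatisfiable.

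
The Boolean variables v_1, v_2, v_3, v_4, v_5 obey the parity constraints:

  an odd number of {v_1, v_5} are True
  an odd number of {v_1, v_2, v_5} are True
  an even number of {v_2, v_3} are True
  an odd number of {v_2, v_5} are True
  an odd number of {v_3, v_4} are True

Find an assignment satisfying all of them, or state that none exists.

v_1 = False, v_2 = False, v_3 = False, v_4 = True, v_5 = True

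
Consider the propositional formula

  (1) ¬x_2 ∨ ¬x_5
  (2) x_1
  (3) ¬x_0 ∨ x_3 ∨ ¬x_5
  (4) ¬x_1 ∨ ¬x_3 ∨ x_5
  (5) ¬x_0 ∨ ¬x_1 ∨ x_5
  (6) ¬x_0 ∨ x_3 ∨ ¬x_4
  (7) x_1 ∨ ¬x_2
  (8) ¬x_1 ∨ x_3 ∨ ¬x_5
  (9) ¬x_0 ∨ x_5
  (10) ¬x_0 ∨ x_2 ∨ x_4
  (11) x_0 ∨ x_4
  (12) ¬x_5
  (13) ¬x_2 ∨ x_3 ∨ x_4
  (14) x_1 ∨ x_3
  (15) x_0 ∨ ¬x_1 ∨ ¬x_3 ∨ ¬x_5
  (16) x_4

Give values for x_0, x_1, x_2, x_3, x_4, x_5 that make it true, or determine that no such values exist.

x_0 = False; x_1 = True; x_2 = False; x_3 = False; x_4 = True; x_5 = False

Unit clause (x_1) forces x_1 = True.
Unit clause (¬x_5) forces x_5 = False.
Unit clause (x_4) forces x_4 = True.
In (¬x_1 ∨ ¬x_3 ∨ x_5) only ¬x_3 is left, so x_3 = False.
In (¬x_0 ∨ ¬x_1 ∨ x_5) only ¬x_0 is left, so x_0 = False.
Set x_2 = False.
All clauses satisfied.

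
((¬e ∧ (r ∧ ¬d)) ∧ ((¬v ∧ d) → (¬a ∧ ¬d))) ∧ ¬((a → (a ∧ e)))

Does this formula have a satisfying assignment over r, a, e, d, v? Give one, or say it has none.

r=T, a=T, e=F, d=F, v=T

  (¬e ∧ (r ∧ ¬d)) ∧ ((¬v ∧ d) → (¬a ∧ ¬d)) = True
    ¬e ∧ (r ∧ ¬d) = True
      ¬e = True
      r ∧ ¬d = True
        ¬d = True
    (¬v ∧ d) → (¬a ∧ ¬d) = True
      ¬v ∧ d = False
        ¬v = False
      ¬a ∧ ¬d = False
        ¬a = False
        ¬d = True
  ¬((a → (a ∧ e))) = True
    a → (a ∧ e) = False
      a ∧ e = False
Both conjuncts True, so the formula holds.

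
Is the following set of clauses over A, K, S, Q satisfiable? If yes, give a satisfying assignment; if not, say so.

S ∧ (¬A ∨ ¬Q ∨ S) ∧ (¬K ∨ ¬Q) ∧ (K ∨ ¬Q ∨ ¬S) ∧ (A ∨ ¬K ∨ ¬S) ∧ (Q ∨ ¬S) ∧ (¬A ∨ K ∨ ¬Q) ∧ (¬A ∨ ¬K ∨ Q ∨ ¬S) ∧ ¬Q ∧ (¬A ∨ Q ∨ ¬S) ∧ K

Unsatisfiable

Case S = True:
  (Q ∨ ¬S) forces Q = True.
  Clause (¬Q) is falsified — contradiction.
Case S = False:
  Clause (S) is falsified — contradiction.
Both cases fail, so the formula is unsatisfiable.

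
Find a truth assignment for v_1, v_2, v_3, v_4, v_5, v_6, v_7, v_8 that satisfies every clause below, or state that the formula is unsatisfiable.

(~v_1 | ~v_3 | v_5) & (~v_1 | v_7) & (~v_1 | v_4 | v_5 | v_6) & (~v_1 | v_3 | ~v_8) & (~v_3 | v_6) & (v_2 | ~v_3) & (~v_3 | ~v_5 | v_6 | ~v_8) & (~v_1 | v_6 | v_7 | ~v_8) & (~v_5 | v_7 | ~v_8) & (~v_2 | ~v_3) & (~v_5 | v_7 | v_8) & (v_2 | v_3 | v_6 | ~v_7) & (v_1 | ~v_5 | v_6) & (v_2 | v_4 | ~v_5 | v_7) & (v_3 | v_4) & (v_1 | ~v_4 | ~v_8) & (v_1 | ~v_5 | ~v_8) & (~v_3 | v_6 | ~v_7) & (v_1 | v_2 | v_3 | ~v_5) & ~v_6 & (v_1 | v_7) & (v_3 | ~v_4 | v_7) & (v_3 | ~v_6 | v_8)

v_1: False, v_2: True, v_3: False, v_4: True, v_5: False, v_6: False, v_7: True, v_8: False

Unit clause (~v_6) forces v_6 = False.
In (~v_3 | v_6) only ~v_3 is left, so v_3 = False.
In (v_3 | v_4) only v_4 is left, so v_4 = True.
In (v_3 | ~v_4 | v_7) only v_7 is left, so v_7 = True.
In (v_2 | v_3 | v_6 | ~v_7) only v_2 is left, so v_2 = True.
Set v_1 = False.
  then (v_1 | ~v_5 | v_6) forces v_5 = False.
  then (v_1 | ~v_4 | ~v_8) forces v_8 = False.
All clauses satisfied.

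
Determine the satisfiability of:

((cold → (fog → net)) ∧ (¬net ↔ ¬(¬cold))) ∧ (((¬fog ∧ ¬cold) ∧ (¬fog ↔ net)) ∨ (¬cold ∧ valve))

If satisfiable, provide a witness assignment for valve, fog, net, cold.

valve: False; fog: False; net: True; cold: False

  (cold → (fog → net)) ∧ (¬net ↔ ¬(¬cold)) = True
    cold → (fog → net) = True
      fog → net = True
    ¬net ↔ ¬(¬cold) = True
      ¬net = False
      ¬(¬cold) = False
        ¬cold = True
  ((¬fog ∧ ¬cold) ∧ (¬fog ↔ net)) ∨ (¬cold ∧ valve) = True
    (¬fog ∧ ¬cold) ∧ (¬fog ↔ net) = True
      ¬fog ∧ ¬cold = True
        ¬fog = True
        ¬cold = True
      ¬fog ↔ net = True
        ¬fog = True
    ¬cold ∧ valve = False
      ¬cold = True
Both conjuncts True, so the formula holds.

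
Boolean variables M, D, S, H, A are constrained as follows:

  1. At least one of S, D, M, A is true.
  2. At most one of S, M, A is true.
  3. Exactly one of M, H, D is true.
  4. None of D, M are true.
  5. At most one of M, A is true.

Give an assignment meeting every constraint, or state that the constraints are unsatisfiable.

M = False; D = False; S = False; H = True; A = True

  (1) {S, D, M, A}: 1 true — at least one ✓
  (2) {S, M, A}: 1 true — at most one ✓
  (3) {M, H, D}: 1 true — exactly one ✓
  (4) {D, M}: 0 true — none ✓
  (5) {M, A}: 1 true — at most one ✓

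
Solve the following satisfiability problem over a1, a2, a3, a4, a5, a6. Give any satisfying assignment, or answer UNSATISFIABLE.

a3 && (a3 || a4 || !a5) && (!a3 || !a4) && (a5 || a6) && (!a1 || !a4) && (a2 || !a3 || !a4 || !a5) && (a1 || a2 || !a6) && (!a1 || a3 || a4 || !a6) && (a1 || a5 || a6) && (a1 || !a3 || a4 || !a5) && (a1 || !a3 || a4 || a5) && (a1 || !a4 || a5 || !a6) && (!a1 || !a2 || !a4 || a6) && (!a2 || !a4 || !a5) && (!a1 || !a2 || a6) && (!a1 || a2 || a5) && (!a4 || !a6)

a1: True, a2: False, a3: True, a4: False, a5: True, a6: False

Unit clause (a3) forces a3 = True.
In (!a3 || !a4) only !a4 is left, so a4 = False.
Try a1 = False:
  (a1 || !a3 || a4 || !a5) forces a5 = False.
  clause (a1 || !a3 || a4 || a5) is falsified — backtrack.
So a1 = True.
Set a2 = False.
  then (!a1 || a2 || a5) forces a5 = True.
Set a6 = False.
All clauses satisfied.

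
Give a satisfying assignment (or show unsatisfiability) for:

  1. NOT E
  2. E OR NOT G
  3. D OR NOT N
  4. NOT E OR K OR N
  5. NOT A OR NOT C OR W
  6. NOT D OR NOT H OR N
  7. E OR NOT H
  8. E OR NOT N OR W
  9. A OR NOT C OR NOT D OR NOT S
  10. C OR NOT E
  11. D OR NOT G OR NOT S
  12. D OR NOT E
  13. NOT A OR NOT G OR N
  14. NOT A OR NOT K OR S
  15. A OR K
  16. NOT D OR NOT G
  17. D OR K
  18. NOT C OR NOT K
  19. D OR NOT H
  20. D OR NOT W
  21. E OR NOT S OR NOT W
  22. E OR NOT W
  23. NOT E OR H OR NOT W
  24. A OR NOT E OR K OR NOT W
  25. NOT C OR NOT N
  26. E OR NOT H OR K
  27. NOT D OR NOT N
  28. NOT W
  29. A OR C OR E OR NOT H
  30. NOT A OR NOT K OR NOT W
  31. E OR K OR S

C = False, H = False, E = False, G = False, A = False, S = False, W = False, K = True, N = False, D = True

Unit clause (NOT E) forces E = False.
In (E OR NOT G) only NOT G is left, so G = False.
In (E OR NOT H) only NOT H is left, so H = False.
In (E OR NOT W) only NOT W is left, so W = False.
In (E OR NOT N OR W) only NOT N is left, so N = False.
Try C = True:
  (NOT A OR NOT C OR W) forces A = False.
  (A OR K) forces K = True.
  clause (NOT C OR NOT K) is falsified — backtrack.
So C = False.
Set A = False.
  then (A OR K) forces K = True.
Set S = False.
Set D = True.
All clauses satisfied.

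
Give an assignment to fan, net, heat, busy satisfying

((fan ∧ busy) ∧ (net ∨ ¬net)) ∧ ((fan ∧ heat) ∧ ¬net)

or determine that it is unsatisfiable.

fan = True, net = False, heat = True, busy = True

  (fan ∧ busy) ∧ (net ∨ ¬net) = True
    fan ∧ busy = True
    net ∨ ¬net = True
      ¬net = True
  (fan ∧ heat) ∧ ¬net = True
    fan ∧ heat = True
    ¬net = True
Both conjuncts True, so the formula holds.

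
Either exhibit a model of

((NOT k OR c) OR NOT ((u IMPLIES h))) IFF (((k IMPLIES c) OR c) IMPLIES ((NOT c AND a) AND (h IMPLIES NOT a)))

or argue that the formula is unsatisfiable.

h: False; u: False; a: True; c: False; k: False

  ((NOT k OR c) OR NOT ((u IMPLIES h))) IFF (((k IMPLIES c) OR c) IMPLIES ((NOT c AND a) AND (h IMPLIES NOT a))) = True
    (NOT k OR c) OR NOT ((u IMPLIES h)) = True
      NOT k OR c = True
        NOT k = True
      NOT ((u IMPLIES h)) = False
        u IMPLIES h = True
    ((k IMPLIES c) OR c) IMPLIES ((NOT c AND a) AND (h IMPLIES NOT a)) = True
      (k IMPLIES c) OR c = True
        k IMPLIES c = True
      (NOT c AND a) AND (h IMPLIES NOT a) = True
        NOT c AND a = True
          NOT c = True
        h IMPLIES NOT a = True
          NOT a = False
The formula evaluates to True.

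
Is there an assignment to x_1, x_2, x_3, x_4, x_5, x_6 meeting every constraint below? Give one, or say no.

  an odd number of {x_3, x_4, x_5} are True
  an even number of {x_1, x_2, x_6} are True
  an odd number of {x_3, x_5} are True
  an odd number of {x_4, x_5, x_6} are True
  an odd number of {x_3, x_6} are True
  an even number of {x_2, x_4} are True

Unsatisfiable

Adding constraints 1, 4, 5 mod 2: every variable appears an even number of times on the left, so the left side is 0.
But the right sides sum to 1 (mod 2). 0 ≠ 1 — the system is inconsistent.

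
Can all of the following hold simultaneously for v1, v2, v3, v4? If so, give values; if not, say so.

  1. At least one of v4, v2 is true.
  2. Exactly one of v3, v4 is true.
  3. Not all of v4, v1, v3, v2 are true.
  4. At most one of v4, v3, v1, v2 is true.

v1 = False, v2 = False, v3 = False, v4 = True

  (1) {v4, v2}: 1 true — at least one ✓
  (2) {v3, v4}: 1 true — exactly one ✓
  (3) {v4, v1, v3, v2}: 1/4 true — not all ✓
  (4) {v4, v3, v1, v2}: 1 true — at most one ✓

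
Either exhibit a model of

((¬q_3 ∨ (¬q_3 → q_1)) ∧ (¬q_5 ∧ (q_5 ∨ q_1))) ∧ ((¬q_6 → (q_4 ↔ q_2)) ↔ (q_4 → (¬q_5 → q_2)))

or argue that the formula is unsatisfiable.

q_1=T; q_2=T; q_3=F; q_4=T; q_5=F; q_6=T

  (¬q_3 ∨ (¬q_3 → q_1)) ∧ (¬q_5 ∧ (q_5 ∨ q_1)) = True
    ¬q_3 ∨ (¬q_3 → q_1) = True
      ¬q_3 = True
      ¬q_3 → q_1 = True
        ¬q_3 = True
    ¬q_5 ∧ (q_5 ∨ q_1) = True
      ¬q_5 = True
      q_5 ∨ q_1 = True
  (¬q_6 → (q_4 ↔ q_2)) ↔ (q_4 → (¬q_5 → q_2)) = True
    ¬q_6 → (q_4 ↔ q_2) = True
      ¬q_6 = False
      q_4 ↔ q_2 = True
    q_4 → (¬q_5 → q_2) = True
      ¬q_5 → q_2 = True
        ¬q_5 = True
Both conjuncts True, so the formula holds.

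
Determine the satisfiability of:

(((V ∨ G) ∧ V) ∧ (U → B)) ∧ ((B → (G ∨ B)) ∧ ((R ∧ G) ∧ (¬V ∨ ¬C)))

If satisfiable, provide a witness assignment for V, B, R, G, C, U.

V = True, B = False, R = True, G = True, C = False, U = False

  ((V ∨ G) ∧ V) ∧ (U → B) = True
    (V ∨ G) ∧ V = True
      V ∨ G = True
    U → B = True
  (B → (G ∨ B)) ∧ ((R ∧ G) ∧ (¬V ∨ ¬C)) = True
    B → (G ∨ B) = True
      G ∨ B = True
    (R ∧ G) ∧ (¬V ∨ ¬C) = True
      R ∧ G = True
      ¬V ∨ ¬C = True
        ¬V = False
        ¬C = True
Both conjuncts True, so the formula holds.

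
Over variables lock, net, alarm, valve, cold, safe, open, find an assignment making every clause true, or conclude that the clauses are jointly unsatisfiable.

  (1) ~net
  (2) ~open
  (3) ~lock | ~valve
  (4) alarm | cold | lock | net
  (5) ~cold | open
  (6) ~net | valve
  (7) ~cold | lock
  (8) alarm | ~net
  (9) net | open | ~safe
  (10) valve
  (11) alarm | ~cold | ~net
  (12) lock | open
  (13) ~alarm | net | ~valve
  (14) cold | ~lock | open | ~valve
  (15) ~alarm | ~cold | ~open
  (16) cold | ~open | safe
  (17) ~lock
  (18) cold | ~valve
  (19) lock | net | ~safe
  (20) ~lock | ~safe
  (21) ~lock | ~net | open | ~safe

UNSATISFIABLE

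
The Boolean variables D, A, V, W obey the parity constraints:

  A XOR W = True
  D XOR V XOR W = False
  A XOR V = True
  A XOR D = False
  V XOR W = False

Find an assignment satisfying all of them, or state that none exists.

D = False, A = False, V = True, W = True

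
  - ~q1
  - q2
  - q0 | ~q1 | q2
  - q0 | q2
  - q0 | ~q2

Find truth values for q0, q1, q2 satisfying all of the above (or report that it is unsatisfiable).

q0: True, q1: False, q2: True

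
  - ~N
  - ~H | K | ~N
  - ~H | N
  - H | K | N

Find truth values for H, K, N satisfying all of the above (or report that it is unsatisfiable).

H: False, K: True, N: False

Unit clause (~N) forces N = False.
In (~H | N) only ~H is left, so H = False.
In (H | K | N) only K is left, so K = True.
All clauses satisfied.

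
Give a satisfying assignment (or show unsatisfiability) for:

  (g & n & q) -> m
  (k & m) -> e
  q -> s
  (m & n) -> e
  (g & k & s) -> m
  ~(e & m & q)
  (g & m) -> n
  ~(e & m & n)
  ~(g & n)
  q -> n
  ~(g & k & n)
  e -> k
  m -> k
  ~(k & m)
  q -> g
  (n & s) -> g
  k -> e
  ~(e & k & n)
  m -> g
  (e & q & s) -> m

Set e = True.
  then (~e | k) forces k = True.
  then (~k | ~m) forces m = False.
  then (~e | ~k | ~n) forces n = False.
  then (n | ~q) forces q = False.
Set s = False.
Set g = True.
All clauses satisfied.

e=T, q=F, k=T, s=F, m=F, g=T, n=F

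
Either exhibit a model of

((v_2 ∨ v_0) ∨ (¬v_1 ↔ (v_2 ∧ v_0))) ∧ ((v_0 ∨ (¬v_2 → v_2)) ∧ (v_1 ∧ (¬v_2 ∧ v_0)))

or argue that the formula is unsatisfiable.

v_0: True, v_1: True, v_2: False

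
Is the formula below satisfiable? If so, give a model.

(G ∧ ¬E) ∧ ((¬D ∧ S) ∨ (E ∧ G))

D=F; E=F; S=T; G=T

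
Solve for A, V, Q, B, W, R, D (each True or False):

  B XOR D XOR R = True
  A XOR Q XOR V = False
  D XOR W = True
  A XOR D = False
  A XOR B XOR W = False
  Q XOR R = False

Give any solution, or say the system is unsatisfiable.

A=T; V=F; Q=T; B=T; W=F; R=T; D=T

B XOR D XOR R = T XOR T XOR T = True ✓
A XOR Q XOR V = T XOR T XOR F = False ✓
D XOR W = T XOR F = True ✓
A XOR D = T XOR T = False ✓
A XOR B XOR W = T XOR T XOR F = False ✓
Q XOR R = T XOR T = False ✓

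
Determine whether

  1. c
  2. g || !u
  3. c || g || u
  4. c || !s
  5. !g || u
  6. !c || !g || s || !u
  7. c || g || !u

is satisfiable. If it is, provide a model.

Unit clause (c) forces c = True.
Set u = False.
  then (!g || u) forces g = False.
Set s = False.
All clauses satisfied.

c = True; u = False; s = False; g = False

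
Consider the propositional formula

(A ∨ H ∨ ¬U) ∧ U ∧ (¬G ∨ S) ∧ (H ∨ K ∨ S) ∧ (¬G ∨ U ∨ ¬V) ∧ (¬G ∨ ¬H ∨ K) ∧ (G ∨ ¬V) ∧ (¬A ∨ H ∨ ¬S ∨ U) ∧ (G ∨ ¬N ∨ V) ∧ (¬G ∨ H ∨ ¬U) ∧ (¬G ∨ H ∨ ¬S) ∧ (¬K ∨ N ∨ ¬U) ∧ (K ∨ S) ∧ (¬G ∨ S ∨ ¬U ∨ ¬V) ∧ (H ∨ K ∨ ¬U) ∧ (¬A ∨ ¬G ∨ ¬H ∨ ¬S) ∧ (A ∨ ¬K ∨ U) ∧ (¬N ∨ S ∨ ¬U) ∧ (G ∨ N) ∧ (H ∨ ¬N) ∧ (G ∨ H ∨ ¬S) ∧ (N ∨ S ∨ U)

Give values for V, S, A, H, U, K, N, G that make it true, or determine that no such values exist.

Unit clause (U) forces U = True.
Set V = False.
Set S = True.
Set A = False.
  then (A ∨ H ∨ ¬U) forces H = True.
Try K = False:
  (¬G ∨ ¬H ∨ K) forces G = False.
  (G ∨ ¬N ∨ V) forces N = False.
  clause (G ∨ N) is falsified — backtrack.
So K = True.
  then (¬K ∨ N ∨ ¬U) forces N = True.
  then (G ∨ ¬N ∨ V) forces G = True.
All clauses satisfied.

V = False; S = True; A = False; H = True; U = True; K = True; N = True; G = True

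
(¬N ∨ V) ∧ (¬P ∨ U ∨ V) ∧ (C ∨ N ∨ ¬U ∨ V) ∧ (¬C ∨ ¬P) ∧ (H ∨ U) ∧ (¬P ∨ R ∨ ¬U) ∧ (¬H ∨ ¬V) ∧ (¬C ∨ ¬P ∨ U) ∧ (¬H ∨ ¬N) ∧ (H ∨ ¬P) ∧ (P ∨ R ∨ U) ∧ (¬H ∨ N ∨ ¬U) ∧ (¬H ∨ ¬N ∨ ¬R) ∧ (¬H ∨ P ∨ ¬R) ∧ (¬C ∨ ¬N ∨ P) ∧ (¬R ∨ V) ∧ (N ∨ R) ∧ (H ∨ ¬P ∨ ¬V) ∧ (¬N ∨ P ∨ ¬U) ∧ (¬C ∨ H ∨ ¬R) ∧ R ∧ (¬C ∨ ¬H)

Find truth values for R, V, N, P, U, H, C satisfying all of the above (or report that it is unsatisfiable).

Unit clause (R) forces R = True.
In (¬R ∨ V) only V is left, so V = True.
In (¬H ∨ ¬V) only ¬H is left, so H = False.
In (H ∨ ¬P) only ¬P is left, so P = False.
In (¬C ∨ H ∨ ¬R) only ¬C is left, so C = False.
In (H ∨ U) only U is left, so U = True.
In (¬N ∨ P ∨ ¬U) only ¬N is left, so N = False.
All clauses satisfied.

R = True, V = True, N = False, P = False, U = True, H = False, C = False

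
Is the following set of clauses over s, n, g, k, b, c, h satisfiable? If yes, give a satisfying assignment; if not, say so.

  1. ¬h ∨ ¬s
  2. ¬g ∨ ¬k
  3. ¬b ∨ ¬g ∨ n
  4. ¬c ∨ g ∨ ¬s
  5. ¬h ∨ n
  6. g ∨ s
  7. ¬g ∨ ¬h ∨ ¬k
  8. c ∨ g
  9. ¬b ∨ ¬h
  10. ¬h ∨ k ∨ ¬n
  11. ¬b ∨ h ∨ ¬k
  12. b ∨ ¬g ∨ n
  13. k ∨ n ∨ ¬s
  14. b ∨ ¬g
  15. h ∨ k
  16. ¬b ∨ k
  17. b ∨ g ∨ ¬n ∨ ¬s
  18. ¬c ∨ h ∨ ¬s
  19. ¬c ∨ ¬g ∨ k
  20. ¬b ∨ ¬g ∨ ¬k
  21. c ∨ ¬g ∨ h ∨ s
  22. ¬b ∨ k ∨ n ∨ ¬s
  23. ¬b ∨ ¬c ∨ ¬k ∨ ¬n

Case g = True:
  (¬g ∨ ¬k) forces k = False.
  (b ∨ ¬g) forces b = True.
  Clause (¬b ∨ k) is falsified — contradiction.
Case g = False:
  (g ∨ s) forces s = True.
  (¬h ∨ ¬s) forces h = False.
  (¬c ∨ g ∨ ¬s) forces c = False.
  Clause (c ∨ g) is falsified — contradiction.
Both cases fail, so the formula is unsatisfiable.

The formula is unsatisfiable.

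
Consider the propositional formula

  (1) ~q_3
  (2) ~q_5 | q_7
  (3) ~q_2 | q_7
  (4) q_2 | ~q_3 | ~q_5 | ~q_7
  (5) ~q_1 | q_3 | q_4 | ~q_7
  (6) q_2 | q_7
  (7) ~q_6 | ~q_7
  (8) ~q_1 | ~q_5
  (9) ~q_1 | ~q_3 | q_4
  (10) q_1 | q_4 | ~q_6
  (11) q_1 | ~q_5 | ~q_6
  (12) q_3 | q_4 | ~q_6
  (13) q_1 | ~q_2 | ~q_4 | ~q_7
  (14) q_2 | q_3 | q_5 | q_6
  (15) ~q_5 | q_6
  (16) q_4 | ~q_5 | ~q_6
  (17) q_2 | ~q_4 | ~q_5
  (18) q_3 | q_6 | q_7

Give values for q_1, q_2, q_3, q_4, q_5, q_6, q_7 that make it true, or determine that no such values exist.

Unit clause (~q_3) forces q_3 = False.
Set q_1 = False.
Try q_2 = False:
  (q_2 | q_7) forces q_7 = True.
  (~q_6 | ~q_7) forces q_6 = False.
  (q_2 | q_3 | q_5 | q_6) forces q_5 = True.
  clause (~q_5 | q_6) is falsified — backtrack.
So q_2 = True.
  then (~q_2 | q_7) forces q_7 = True.
  then (~q_6 | ~q_7) forces q_6 = False.
  then (q_1 | ~q_2 | ~q_4 | ~q_7) forces q_4 = False.
  then (~q_5 | q_6) forces q_5 = False.
All clauses satisfied.

q_1=F, q_2=T, q_3=F, q_4=F, q_5=F, q_6=F, q_7=T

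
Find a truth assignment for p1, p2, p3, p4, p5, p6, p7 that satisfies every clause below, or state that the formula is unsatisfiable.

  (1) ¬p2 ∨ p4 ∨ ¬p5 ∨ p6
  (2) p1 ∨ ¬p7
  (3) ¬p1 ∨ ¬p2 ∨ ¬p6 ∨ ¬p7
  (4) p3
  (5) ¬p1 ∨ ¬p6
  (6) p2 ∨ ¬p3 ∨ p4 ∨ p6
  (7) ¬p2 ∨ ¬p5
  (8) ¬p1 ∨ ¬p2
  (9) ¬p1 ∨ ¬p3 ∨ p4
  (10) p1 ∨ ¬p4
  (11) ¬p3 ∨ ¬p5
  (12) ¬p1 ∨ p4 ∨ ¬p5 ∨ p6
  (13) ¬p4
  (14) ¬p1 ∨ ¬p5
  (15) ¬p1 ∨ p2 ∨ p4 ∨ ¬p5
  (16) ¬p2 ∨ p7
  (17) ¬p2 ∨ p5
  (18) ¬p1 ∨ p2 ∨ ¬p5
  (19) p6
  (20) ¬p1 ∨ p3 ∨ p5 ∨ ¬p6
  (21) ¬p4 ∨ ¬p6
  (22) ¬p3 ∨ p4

Case p4 = True:
  Clause (¬p4) is falsified — contradiction.
Case p4 = False:
  (p3) forces p3 = True.
  Clause (¬p3 ∨ p4) is falsified — contradiction.
Both cases fail, so the formula is unsatisfiable.

UNSATISFIABLE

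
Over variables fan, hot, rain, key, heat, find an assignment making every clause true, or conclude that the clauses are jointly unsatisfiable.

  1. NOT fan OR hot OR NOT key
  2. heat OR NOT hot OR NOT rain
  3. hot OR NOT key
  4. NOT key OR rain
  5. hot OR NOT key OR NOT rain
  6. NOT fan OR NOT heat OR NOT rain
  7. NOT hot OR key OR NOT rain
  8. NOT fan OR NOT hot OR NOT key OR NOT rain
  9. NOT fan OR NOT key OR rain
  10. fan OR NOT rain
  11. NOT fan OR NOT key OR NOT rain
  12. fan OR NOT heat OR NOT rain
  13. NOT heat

Unit clause (NOT heat) forces heat = False.
Set fan = True.
Set hot = True.
  then (heat OR NOT hot OR NOT rain) forces rain = False.
  then (NOT key OR rain) forces key = False.
All clauses satisfied.

fan = True; hot = True; rain = False; key = False; heat = False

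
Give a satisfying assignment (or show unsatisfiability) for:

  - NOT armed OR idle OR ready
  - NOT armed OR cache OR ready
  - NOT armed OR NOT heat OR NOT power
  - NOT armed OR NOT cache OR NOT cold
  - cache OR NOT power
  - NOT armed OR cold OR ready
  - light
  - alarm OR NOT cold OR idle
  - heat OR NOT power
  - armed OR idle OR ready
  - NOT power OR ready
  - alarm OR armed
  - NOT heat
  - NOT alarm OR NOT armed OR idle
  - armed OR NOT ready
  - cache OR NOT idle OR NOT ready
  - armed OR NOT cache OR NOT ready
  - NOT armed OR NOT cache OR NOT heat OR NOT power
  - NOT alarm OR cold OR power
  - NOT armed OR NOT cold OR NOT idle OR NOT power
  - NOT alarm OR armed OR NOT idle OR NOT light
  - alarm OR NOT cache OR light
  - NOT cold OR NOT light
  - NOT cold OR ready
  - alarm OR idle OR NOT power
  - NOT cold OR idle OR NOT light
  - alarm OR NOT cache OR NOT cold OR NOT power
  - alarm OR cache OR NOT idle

heat = False, ready = True, light = True, cache = True, idle = True, power = False, cold = False, armed = True, alarm = False

Unit clause (light) forces light = True.
Unit clause (NOT heat) forces heat = False.
In (NOT cold OR NOT light) only NOT cold is left, so cold = False.
In (heat OR NOT power) only NOT power is left, so power = False.
In (NOT alarm OR cold OR power) only NOT alarm is left, so alarm = False.
In (alarm OR armed) only armed is left, so armed = True.
In (NOT armed OR cold OR ready) only ready is left, so ready = True.
Set cache = True.
Set idle = True.
All clauses satisfied.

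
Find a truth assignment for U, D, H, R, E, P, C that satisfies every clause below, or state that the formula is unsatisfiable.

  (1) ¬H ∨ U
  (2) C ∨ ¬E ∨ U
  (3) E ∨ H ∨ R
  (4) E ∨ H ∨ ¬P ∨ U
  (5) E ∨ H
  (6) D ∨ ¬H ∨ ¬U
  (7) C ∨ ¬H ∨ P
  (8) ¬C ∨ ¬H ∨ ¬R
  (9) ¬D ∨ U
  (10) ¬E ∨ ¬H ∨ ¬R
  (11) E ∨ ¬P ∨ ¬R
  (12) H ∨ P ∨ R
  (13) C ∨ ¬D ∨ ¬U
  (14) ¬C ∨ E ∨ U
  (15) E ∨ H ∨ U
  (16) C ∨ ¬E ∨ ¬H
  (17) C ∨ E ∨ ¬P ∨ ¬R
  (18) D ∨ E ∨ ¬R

Set U = True.
Set D = False.
  then (D ∨ ¬H ∨ ¬U) forces H = False.
  then (E ∨ H) forces E = True.
Set R = True.
Set P = True.
Set C = True.
All clauses satisfied.

U=T, D=F, H=F, R=T, E=T, P=T, C=T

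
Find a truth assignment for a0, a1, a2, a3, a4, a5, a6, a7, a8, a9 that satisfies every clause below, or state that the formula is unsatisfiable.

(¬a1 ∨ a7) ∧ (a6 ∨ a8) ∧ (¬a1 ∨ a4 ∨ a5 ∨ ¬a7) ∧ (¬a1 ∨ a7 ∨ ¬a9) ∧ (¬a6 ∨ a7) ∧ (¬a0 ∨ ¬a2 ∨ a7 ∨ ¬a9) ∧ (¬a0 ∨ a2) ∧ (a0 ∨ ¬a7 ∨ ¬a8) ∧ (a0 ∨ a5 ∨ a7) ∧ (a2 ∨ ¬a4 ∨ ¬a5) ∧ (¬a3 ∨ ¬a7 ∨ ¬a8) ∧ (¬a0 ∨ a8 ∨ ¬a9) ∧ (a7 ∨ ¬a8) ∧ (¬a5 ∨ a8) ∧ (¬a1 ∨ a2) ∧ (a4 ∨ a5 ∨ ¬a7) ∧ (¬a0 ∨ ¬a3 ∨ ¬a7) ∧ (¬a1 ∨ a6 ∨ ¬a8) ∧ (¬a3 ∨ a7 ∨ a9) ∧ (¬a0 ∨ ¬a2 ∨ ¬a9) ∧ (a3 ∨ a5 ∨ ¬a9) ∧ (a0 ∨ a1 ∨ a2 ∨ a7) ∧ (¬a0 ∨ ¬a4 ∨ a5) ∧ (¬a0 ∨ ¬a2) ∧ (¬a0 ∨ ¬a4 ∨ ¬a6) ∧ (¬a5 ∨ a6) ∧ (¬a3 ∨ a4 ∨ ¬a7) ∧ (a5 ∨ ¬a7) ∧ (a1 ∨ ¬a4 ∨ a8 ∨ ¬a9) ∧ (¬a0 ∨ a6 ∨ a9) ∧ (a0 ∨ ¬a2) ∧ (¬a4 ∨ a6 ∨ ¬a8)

Case a8 = True:
  (a7 ∨ ¬a8) forces a7 = True.
  (a0 ∨ ¬a7 ∨ ¬a8) forces a0 = True.
  (¬a0 ∨ a2) forces a2 = True.
  Clause (¬a0 ∨ ¬a2) is falsified — contradiction.
Case a8 = False:
  (a6 ∨ a8) forces a6 = True.
  (¬a6 ∨ a7) forces a7 = True.
  (¬a5 ∨ a8) forces a5 = False.
  Clause (a5 ∨ ¬a7) is falsified — contradiction.
Both cases fail, so the formula is unsatisfiable.

The formula is unsatisfiable.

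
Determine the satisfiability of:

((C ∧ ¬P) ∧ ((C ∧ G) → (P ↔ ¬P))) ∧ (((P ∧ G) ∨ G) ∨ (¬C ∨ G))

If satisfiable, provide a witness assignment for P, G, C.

Case P = True: the conjunct ¬P is False.
Case P = False: the formula simplifies to (C ∧ ¬((C ∧ G))) ∧ (G ∨ (¬C ∨ G)).
  C = True: simplifies to ¬G ∧ (G ∨ G).
    G = True: the conjunct ¬G is False.
    G = False: the conjunct G ∨ G becomes False ∨ False = False.
  C = False: the conjunct C is False.
Both cases fail — unsatisfiable.

The formula is unsatisfiable.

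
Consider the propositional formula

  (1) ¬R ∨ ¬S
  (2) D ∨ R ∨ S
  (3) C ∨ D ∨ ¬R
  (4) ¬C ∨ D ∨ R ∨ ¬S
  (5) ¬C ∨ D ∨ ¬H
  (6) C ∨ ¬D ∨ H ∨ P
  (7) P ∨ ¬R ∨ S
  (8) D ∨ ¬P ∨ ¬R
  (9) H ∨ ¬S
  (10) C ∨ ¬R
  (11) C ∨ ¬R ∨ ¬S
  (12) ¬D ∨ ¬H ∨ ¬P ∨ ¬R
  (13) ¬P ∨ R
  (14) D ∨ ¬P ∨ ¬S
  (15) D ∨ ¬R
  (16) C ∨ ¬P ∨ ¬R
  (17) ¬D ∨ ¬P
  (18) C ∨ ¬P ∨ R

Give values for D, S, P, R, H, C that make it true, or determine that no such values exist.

Set D = True.
  then (¬D ∨ ¬P) forces P = False.
Set S = False.
  then (P ∨ ¬R ∨ S) forces R = False.
Set H = True.
Set C = False.
All clauses satisfied.

D: True, S: False, P: False, R: False, H: True, C: False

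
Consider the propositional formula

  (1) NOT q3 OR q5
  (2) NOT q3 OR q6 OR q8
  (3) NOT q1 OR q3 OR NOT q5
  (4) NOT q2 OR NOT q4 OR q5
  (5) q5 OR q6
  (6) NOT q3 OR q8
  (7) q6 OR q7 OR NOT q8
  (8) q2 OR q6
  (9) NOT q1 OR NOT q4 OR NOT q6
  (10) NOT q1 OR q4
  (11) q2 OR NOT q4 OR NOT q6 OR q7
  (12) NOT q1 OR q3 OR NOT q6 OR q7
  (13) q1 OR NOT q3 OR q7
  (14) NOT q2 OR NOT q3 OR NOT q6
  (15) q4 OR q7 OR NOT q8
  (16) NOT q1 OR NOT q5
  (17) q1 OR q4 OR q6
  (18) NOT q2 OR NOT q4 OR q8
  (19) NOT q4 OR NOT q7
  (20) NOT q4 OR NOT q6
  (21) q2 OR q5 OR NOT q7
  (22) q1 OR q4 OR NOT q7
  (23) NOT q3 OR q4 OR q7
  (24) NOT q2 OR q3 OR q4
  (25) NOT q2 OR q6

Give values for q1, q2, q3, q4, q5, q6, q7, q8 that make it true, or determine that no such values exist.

q1=F; q2=F; q3=F; q4=F; q5=T; q6=T; q7=F; q8=F

Try q1 = True:
  (NOT q1 OR q4) forces q4 = True.
  (NOT q1 OR NOT q4 OR NOT q6) forces q6 = False.
  (q5 OR q6) forces q5 = True.
  clause (NOT q1 OR NOT q5) is falsified — backtrack.
So q1 = False.
Set q2 = False.
  then (q2 OR q6) forces q6 = True.
  then (NOT q4 OR NOT q6) forces q4 = False.
  then (q1 OR q4 OR NOT q7) forces q7 = False.
  then (NOT q3 OR q4 OR q7) forces q3 = False.
  then (q4 OR q7 OR NOT q8) forces q8 = False.
Set q5 = True.
All clauses satisfied.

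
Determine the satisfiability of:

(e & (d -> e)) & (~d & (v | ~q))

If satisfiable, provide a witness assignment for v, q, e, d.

v = False; q = False; e = True; d = False

  e & (d -> e) = True
    d -> e = True
  ~d & (v | ~q) = True
    ~d = True
    v | ~q = True
      ~q = True
Both conjuncts True, so the formula holds.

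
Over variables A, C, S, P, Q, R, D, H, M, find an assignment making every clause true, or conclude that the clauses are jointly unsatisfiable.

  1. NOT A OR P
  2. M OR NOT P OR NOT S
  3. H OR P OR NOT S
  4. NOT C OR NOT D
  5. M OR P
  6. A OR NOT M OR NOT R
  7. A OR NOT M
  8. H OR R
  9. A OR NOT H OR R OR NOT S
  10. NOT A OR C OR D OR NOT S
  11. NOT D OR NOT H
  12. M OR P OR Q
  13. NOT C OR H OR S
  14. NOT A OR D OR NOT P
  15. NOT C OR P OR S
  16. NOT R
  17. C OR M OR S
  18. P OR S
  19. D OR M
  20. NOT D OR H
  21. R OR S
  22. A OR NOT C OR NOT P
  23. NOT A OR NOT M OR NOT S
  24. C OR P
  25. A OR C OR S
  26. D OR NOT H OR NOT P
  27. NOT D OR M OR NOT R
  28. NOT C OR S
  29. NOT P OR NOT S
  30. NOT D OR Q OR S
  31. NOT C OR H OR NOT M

Case S = True:
  (NOT R) forces R = False.
  (H OR R) forces H = True.
  (A OR NOT H OR R OR NOT S) forces A = True.
  (NOT A OR P) forces P = True.
  Clause (NOT P OR NOT S) is falsified — contradiction.
Case S = False:
  (NOT R) forces R = False.
  Clause (R OR S) is falsified — contradiction.
Both cases fail, so the formula is unsatisfiable.

No satisfying assignment exists.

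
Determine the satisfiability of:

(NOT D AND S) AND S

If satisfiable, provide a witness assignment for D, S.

D = False; S = True

  NOT D AND S = True
    NOT D = True
Both conjuncts True, so the formula holds.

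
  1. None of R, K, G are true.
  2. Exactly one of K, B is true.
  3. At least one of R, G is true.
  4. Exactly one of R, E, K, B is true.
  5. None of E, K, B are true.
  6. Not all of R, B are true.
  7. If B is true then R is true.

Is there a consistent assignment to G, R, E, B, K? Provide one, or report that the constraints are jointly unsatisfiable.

The formula is unsatisfiable.

Case G = True:
  Constraint (1) is violated (G=T) — contradiction.
Case G = False:
  (1) forces R = False.
  Constraint (3) is violated (R=F, G=F) — contradiction.
Both cases fail — unsatisfiable.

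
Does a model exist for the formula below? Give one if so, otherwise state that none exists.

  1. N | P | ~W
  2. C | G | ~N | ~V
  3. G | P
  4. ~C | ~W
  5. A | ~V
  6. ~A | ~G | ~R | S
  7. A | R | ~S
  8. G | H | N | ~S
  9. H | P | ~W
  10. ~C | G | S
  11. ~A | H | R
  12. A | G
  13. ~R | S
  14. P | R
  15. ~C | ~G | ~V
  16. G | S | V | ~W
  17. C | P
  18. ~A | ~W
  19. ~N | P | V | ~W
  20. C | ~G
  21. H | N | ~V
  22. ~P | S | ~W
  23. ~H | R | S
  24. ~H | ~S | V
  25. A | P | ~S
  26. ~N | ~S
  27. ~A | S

Set P = True.
Try W = True:
  (~C | ~W) forces C = False.
  (~A | ~W) forces A = False.
  (A | ~V) forces V = False.
  (A | G) forces G = True.
  clause (C | ~G) is falsified — backtrack.
So W = False.
Set S = True.
  then (~N | ~S) forces N = False.
Set C = True.
Set A = True.
Set H = True.
  then (~H | ~S | V) forces V = True.
  then (~C | ~G | ~V) forces G = False.
Set R = True.
All clauses satisfied.

P: True, W: False, S: True, C: True, N: False, A: True, H: True, R: True, V: True, G: False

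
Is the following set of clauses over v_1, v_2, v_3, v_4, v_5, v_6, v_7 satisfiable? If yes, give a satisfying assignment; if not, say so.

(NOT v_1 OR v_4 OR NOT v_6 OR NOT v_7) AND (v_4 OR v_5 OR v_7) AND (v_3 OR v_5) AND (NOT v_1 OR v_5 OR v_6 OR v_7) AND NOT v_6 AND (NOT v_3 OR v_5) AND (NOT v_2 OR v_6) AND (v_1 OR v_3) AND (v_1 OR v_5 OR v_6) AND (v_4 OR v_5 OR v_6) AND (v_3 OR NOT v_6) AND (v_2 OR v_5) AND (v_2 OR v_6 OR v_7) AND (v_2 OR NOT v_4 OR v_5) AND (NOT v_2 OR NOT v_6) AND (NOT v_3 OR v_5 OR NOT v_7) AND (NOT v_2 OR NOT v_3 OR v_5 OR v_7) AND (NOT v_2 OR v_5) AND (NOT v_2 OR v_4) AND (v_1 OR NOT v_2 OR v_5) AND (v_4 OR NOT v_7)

v_1=T, v_2=F, v_3=F, v_4=T, v_5=T, v_6=F, v_7=T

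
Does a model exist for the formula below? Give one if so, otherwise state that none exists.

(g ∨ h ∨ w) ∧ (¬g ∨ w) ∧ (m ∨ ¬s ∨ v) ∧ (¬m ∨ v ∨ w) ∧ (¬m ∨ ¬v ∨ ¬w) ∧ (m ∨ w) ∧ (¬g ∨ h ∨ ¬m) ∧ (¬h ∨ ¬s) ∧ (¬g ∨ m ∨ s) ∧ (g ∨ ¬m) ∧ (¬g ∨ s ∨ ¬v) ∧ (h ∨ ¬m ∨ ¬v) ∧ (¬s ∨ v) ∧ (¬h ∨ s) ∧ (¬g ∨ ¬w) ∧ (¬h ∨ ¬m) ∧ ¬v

Unit clause (¬v) forces v = False.
In (¬s ∨ v) only ¬s is left, so s = False.
In (¬h ∨ s) only ¬h is left, so h = False.
Try m = True:
  (¬m ∨ v ∨ w) forces w = True.
  (¬g ∨ h ∨ ¬m) forces g = False.
  clause (g ∨ ¬m) is falsified — backtrack.
So m = False.
  then (m ∨ w) forces w = True.
  then (¬g ∨ m ∨ s) forces g = False.
All clauses satisfied.

v=F; m=F; w=T; s=F; h=F; g=F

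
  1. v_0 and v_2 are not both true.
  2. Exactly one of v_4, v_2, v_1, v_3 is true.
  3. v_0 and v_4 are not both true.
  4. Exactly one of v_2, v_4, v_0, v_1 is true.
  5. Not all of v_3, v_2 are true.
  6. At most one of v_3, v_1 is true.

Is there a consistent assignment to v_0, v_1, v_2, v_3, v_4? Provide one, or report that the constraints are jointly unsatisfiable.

v_0: False, v_1: False, v_2: False, v_3: False, v_4: True

  (1) v_0=F, v_2=F — not both ✓
  (2) {v_4, v_2, v_1, v_3}: 1 true — exactly one ✓
  (3) v_0=F, v_4=T — not both ✓
  (4) {v_2, v_4, v_0, v_1}: 1 true — exactly one ✓
  (5) {v_3, v_2}: 0/2 true — not all ✓
  (6) {v_3, v_1}: 0 true — at most one ✓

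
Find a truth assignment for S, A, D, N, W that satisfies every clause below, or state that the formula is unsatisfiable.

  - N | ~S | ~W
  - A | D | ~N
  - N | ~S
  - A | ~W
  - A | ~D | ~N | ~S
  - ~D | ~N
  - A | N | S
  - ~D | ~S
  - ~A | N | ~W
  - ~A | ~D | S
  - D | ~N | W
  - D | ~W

S = False, A = True, D = False, N = False, W = False

Try S = True:
  (N | ~S) forces N = True.
  (~D | ~N) forces D = False.
  (A | D | ~N) forces A = True.
  (D | ~N | W) forces W = True.
  clause (D | ~W) is falsified — backtrack.
So S = False.
Set A = True.
  then (~A | ~D | S) forces D = False.
  then (D | ~W) forces W = False.
  then (D | ~N | W) forces N = False.
All clauses satisfied.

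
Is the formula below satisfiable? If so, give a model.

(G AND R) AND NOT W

R = True; G = True; W = False

  G AND R = True
  NOT W = True
Both conjuncts True, so the formula holds.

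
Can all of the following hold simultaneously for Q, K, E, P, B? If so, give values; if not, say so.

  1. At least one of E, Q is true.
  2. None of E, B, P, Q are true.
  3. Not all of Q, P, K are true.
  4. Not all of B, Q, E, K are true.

Case Q = True:
  Constraint (2) is violated (Q=T) — contradiction.
Case Q = False:
  (1) with Q=F forces E = True.
  Constraint (2) is violated (E=T) — contradiction.
Both cases fail — unsatisfiable.

Unsatisfiable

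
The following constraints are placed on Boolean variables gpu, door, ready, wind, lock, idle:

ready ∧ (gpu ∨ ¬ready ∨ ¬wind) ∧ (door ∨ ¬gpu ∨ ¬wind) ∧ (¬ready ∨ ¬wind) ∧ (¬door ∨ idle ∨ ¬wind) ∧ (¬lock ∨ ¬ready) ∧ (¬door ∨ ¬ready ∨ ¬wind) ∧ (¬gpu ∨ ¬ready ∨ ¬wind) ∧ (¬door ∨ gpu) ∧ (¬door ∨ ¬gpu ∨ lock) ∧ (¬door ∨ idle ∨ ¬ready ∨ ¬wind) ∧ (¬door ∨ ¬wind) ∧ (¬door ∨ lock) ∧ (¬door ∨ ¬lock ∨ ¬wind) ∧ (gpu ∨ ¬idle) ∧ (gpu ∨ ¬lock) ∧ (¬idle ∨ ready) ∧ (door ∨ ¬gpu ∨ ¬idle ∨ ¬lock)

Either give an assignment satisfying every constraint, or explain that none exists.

Unit clause (ready) forces ready = True.
In (¬ready ∨ ¬wind) only ¬wind is left, so wind = False.
In (¬lock ∨ ¬ready) only ¬lock is left, so lock = False.
In (¬door ∨ lock) only ¬door is left, so door = False.
Set gpu = True.
Set idle = False.
All clauses satisfied.

gpu: True, door: False, ready: True, wind: False, lock: False, idle: False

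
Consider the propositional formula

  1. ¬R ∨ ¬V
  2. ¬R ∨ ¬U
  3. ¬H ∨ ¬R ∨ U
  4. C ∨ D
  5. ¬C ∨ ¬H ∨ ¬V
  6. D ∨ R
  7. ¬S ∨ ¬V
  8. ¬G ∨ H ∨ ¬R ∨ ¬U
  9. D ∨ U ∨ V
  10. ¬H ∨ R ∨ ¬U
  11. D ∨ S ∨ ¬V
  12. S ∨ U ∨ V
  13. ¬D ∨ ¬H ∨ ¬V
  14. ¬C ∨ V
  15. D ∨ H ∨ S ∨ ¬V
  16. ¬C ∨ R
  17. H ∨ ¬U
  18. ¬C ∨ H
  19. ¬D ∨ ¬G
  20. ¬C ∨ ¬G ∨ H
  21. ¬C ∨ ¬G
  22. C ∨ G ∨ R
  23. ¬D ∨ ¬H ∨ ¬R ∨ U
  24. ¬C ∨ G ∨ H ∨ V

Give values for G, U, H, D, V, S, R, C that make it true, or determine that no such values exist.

G: False; U: False; H: False; D: True; V: False; S: True; R: True; C: False

Try G = True:
  (¬D ∨ ¬G) forces D = False.
  (C ∨ D) forces C = True.
  clause (¬C ∨ ¬G) is falsified — backtrack.
So G = False.
Set U = False.
Set H = False.
  then (¬C ∨ H) forces C = False.
  then (C ∨ G ∨ R) forces R = True.
  then (¬R ∨ ¬V) forces V = False.
  then (C ∨ D) forces D = True.
  then (S ∨ U ∨ V) forces S = True.
All clauses satisfied.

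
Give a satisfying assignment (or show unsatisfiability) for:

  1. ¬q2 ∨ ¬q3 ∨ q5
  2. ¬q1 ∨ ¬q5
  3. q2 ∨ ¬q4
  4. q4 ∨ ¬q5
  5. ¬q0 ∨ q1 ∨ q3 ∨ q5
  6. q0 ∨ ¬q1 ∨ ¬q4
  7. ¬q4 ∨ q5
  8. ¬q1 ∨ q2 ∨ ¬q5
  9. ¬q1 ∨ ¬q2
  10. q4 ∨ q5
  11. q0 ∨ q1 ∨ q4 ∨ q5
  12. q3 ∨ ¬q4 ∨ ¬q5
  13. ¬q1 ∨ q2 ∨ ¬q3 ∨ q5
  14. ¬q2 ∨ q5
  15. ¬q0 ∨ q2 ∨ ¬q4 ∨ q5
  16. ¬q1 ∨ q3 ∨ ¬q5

q0=T, q1=F, q2=T, q3=T, q4=T, q5=T

Set q0 = True.
Try q1 = True:
  (¬q1 ∨ ¬q5) forces q5 = False.
  (¬q4 ∨ q5) forces q4 = False.
  clause (q4 ∨ q5) is falsified — backtrack.
So q1 = False.
Set q2 = True.
  then (¬q2 ∨ q5) forces q5 = True.
  then (q4 ∨ ¬q5) forces q4 = True.
  then (q3 ∨ ¬q4 ∨ ¬q5) forces q3 = True.
All clauses satisfied.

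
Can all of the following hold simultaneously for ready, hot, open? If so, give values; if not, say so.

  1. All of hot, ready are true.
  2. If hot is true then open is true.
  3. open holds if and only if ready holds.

ready=T, hot=T, open=T

  (1) {hot, ready}: all 2 true ✓
  (2) hot=T ⇒ open: T ✓
  (3) open=T, ready=T — same ✓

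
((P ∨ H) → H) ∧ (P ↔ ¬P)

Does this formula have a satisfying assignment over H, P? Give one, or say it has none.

The conjunct P ↔ ¬P is unsatisfiable on its own:
  P=F: evaluates to False.
  P=T: evaluates to False.
So the whole conjunction is unsatisfiable.

UNSATISFIABLE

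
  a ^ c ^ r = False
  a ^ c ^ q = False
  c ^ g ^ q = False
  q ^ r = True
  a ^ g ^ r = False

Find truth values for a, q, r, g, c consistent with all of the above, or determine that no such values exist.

The formula is unsatisfiable.

Adding constraints 1, 2, 4 mod 2: every variable appears an even number of times on the left, so the left side is 0.
But the right sides sum to 1 (mod 2). 0 ≠ 1 — the system is inconsistent.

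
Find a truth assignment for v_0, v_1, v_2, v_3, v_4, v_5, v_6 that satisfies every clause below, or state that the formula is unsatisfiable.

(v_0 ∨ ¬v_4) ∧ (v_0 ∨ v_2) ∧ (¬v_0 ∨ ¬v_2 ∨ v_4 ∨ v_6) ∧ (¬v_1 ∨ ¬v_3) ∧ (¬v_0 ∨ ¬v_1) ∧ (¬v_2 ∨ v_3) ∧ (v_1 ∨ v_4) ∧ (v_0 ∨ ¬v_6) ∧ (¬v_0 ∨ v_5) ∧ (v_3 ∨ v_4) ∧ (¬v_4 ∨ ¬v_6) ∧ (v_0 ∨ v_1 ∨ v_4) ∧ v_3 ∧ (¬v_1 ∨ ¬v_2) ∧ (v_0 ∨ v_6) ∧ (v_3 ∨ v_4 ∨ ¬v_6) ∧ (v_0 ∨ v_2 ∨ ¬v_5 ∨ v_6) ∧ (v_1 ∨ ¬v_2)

v_0 = True, v_1 = False, v_2 = False, v_3 = True, v_4 = True, v_5 = True, v_6 = False

Unit clause (v_3) forces v_3 = True.
In (¬v_1 ∨ ¬v_3) only ¬v_1 is left, so v_1 = False.
In (v_1 ∨ v_4) only v_4 is left, so v_4 = True.
In (¬v_4 ∨ ¬v_6) only ¬v_6 is left, so v_6 = False.
In (v_0 ∨ v_6) only v_0 is left, so v_0 = True.
In (v_1 ∨ ¬v_2) only ¬v_2 is left, so v_2 = False.
In (¬v_0 ∨ v_5) only v_5 is left, so v_5 = True.
All clauses satisfied.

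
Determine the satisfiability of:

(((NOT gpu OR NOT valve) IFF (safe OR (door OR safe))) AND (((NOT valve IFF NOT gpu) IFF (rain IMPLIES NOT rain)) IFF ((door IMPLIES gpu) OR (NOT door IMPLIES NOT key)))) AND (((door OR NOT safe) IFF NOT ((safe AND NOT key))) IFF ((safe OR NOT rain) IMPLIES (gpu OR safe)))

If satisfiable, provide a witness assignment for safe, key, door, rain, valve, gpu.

safe = True, key = True, door = True, rain = False, valve = False, gpu = False

  ((NOT gpu OR NOT valve) IFF (safe OR (door OR safe))) AND (((NOT valve IFF NOT gpu) IFF (rain IMPLIES NOT rain)) IFF ((door IMPLIES gpu) OR (NOT door IMPLIES NOT key))) = True
    (NOT gpu OR NOT valve) IFF (safe OR (door OR safe)) = True
      NOT gpu OR NOT valve = True
        NOT gpu = True
        NOT valve = True
      safe OR (door OR safe) = True
        door OR safe = True
    ((NOT valve IFF NOT gpu) IFF (rain IMPLIES NOT rain)) IFF ((door IMPLIES gpu) OR (NOT door IMPLIES NOT key)) = True
      (NOT valve IFF NOT gpu) IFF (rain IMPLIES NOT rain) = True
        NOT valve IFF NOT gpu = True
          NOT valve = True
          NOT gpu = True
        rain IMPLIES NOT rain = True
          NOT rain = True
      (door IMPLIES gpu) OR (NOT door IMPLIES NOT key) = True
        door IMPLIES gpu = False
        NOT door IMPLIES NOT key = True
          NOT door = False
          NOT key = False
  ((door OR NOT safe) IFF NOT ((safe AND NOT key))) IFF ((safe OR NOT rain) IMPLIES (gpu OR safe)) = True
    (door OR NOT safe) IFF NOT ((safe AND NOT key)) = True
      door OR NOT safe = True
        NOT safe = False
      NOT ((safe AND NOT key)) = True
        safe AND NOT key = False
          NOT key = False
    (safe OR NOT rain) IMPLIES (gpu OR safe) = True
      safe OR NOT rain = True
        NOT rain = True
      gpu OR safe = True
Both conjuncts True, so the formula holds.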